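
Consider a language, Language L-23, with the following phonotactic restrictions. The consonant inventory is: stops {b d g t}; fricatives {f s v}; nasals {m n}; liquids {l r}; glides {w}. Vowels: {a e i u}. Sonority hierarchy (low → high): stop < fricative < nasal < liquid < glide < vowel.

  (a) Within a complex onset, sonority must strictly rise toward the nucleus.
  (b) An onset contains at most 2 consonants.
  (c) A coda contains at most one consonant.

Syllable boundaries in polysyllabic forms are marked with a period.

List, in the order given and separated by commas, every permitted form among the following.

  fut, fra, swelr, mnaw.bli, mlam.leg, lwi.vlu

fut — σ1 onset /f/, coda /t/ ok → permitted
fra — σ1 onset /fr/ (2→4 rises), coda /∅/ ok → permitted
swelr — violates constraint (c): syllable 1 coda /lr/ has 2 consonants (> 1) → not permitted
mnaw.bli — violates constraint (a): syllable 1 onset /mn/: /m/ (nasal, 3) → /n/ (nasal, 3) does not rise → not permitted
mlam.leg — σ1 onset /ml/ (3→4 rises), coda /m/ ok; σ2 onset /l/, coda /g/ ok → permitted
lwi.vlu — σ1 onset /lw/ (4→5 rises), coda /∅/ ok; σ2 onset /vl/ (2→4 rises), coda /∅/ ok → permitted

fut, fra, mlam.leg, lwi.vlu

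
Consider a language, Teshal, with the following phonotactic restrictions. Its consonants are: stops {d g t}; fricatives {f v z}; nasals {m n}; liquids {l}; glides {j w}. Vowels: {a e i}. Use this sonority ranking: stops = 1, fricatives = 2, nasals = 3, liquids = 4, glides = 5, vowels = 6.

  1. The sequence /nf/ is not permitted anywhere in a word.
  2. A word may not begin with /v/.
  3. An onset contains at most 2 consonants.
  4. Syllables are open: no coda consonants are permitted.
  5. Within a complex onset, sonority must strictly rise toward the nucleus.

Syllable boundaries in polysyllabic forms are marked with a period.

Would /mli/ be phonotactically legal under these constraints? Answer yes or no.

/mli/ — σ1 onset /ml/ (3→4 rises), coda /∅/ ok → phonotactically legal

yes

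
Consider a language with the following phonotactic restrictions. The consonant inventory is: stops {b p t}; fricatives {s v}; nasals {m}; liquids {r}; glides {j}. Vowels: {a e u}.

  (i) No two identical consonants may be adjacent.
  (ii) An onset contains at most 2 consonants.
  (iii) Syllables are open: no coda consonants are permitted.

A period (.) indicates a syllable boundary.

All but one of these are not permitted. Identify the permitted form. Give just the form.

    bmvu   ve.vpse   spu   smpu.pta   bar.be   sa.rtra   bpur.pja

bmvu — violates constraint (ii): syllable 1 onset /bmv/ has 3 consonants (> 2) → not permitted
ve.vpse — violates constraint (ii): syllable 2 onset /vps/ has 3 consonants (> 2) → not permitted
spu — σ1 onset /sp/ (2C), coda /∅/ ok → permitted
smpu.pta — violates constraint (ii): syllable 1 onset /smp/ has 3 consonants (> 2) → not permitted
bar.be — violates constraint (iii): syllable 1 coda /r/ has 1 consonant (> 0) → not permitted
sa.rtra — violates constraint (ii): syllable 2 onset /rtr/ has 3 consonants (> 2) → not permitted
bpur.pja — violates constraint (iii): syllable 1 coda /r/ has 1 consonant (> 0) → not permitted

spu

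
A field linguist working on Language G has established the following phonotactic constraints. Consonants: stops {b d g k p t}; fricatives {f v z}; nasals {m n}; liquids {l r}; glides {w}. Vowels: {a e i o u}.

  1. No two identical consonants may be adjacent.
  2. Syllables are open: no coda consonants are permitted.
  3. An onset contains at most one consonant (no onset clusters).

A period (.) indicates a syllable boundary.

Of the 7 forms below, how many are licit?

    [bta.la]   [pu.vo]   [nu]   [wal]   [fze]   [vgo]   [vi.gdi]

[bta.la] — violates constraint 3: syllable 1 onset /bt/ has 2 consonants (> 1) → illicit
[pu.vo] — σ1 onset /p/, coda /∅/ ok; σ2 onset /v/, coda /∅/ ok → licit
[nu] — σ1 onset /n/, coda /∅/ ok → licit
[wal] — violates constraint 2: syllable 1 coda /l/ has 1 consonant (> 0) → illicit
[fze] — violates constraint 3: syllable 1 onset /fz/ has 2 consonants (> 1) → illicit
[vgo] — violates constraint 3: syllable 1 onset /vg/ has 2 consonants (> 1) → illicit
[vi.gdi] — violates constraint 3: syllable 2 onset /gd/ has 2 consonants (> 1) → illicit
Licit: [pu.vo], [nu] → 2.

2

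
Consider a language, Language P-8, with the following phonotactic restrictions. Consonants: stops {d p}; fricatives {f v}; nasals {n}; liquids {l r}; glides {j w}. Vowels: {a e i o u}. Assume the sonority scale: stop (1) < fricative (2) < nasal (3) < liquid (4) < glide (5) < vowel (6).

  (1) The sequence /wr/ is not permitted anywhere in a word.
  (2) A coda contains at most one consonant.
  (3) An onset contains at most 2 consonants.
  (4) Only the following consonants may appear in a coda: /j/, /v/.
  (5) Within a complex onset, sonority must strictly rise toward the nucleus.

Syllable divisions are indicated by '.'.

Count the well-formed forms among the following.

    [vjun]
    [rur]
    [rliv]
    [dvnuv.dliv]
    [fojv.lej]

[vjun] — violates constraint 4: syllable 1 coda contains /n/, which is not a licensed coda consonant → ill-formed
[rur] — violates constraint 4: syllable 1 coda contains /r/, which is not a licensed coda consonant → ill-formed
[rliv] — violates constraint 5: syllable 1 onset /rl/: /r/ (liquid, 4) → /l/ (liquid, 4) does not rise → ill-formed
[dvnuv.dliv] — violates constraint 3: syllable 1 onset /dvn/ has 3 consonants (> 2) → ill-formed
[fojv.lej] — violates constraint 2: syllable 1 coda /jv/ has 2 consonants (> 1) → ill-formed
No form is well-formed → 0.

0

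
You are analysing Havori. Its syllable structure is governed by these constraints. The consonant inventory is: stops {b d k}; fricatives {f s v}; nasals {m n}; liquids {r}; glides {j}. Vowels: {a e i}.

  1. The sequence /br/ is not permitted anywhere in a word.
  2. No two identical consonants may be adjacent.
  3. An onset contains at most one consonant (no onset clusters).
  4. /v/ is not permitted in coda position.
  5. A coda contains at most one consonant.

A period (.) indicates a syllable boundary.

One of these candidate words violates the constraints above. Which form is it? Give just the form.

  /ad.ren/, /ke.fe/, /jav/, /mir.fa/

/jav/

/ad.ren/ — σ1 onset /∅/, coda /d/ ok; σ2 onset /r/, coda /n/ ok → permitted
/ke.fe/ — σ1 onset /k/, coda /∅/ ok; σ2 onset /f/, coda /∅/ ok → permitted
/jav/ — violates constraint 4: syllable 1 coda contains /v/ → not permitted
/mir.fa/ — σ1 onset /m/, coda /r/ ok; σ2 onset /f/, coda /∅/ ok → permitted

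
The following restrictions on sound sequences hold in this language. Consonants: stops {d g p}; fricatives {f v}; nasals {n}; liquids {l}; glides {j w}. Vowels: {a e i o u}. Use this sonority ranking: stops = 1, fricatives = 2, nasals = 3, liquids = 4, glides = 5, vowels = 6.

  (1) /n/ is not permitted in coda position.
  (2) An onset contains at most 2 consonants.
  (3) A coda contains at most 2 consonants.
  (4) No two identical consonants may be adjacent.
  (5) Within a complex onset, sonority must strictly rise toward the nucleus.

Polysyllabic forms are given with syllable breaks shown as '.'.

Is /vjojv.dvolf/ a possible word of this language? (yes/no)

yes

/vjojv.dvolf/ — σ1 onset /vj/ (2→5 rises), coda /jv/ (2C) ok; σ2 onset /dv/ (1→2 rises), coda /lf/ (2C) ok → well-formed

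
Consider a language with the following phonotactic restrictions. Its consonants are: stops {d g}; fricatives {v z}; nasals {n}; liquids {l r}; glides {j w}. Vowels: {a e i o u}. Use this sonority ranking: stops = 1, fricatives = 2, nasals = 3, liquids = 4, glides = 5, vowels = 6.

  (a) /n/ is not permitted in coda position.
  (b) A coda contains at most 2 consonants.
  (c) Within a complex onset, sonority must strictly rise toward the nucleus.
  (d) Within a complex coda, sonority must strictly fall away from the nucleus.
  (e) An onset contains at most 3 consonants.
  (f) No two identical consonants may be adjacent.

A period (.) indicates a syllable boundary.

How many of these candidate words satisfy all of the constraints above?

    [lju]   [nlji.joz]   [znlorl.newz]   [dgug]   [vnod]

[lju] — σ1 onset /lj/ (4→5 rises), coda /∅/ ok → permitted
[nlji.joz] — σ1 onset /nlj/ (3→4→5 rises), coda /∅/ ok; σ2 onset /j/, coda /z/ ok → permitted
[znlorl.newz] — violates constraint (d): syllable 1 coda /rl/: /r/ (liquid, 4) → /l/ (liquid, 4) does not fall → not permitted
[dgug] — violates constraint (c): syllable 1 onset /dg/: /d/ (stop, 1) → /g/ (stop, 1) does not rise → not permitted
[vnod] — σ1 onset /vn/ (2→3 rises), coda /d/ ok → permitted
Permitted: [lju], [nlji.joz], [vnod] → 3.

3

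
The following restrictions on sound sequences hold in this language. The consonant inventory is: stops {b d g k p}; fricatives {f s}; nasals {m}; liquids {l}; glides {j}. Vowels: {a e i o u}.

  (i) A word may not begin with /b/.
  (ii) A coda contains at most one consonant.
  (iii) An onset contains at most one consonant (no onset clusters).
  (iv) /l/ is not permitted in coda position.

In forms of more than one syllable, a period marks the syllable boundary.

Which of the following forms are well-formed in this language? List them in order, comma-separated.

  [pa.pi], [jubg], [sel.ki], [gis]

[pa.pi], [gis]

[pa.pi] — σ1 onset /p/, coda /∅/ ok; σ2 onset /p/, coda /∅/ ok → well-formed
[jubg] — violates constraint (ii): syllable 1 coda /bg/ has 2 consonants (> 1) → ill-formed
[sel.ki] — violates constraint (iv): syllable 1 coda contains /l/ → ill-formed
[gis] — σ1 onset /g/, coda /s/ ok → well-formed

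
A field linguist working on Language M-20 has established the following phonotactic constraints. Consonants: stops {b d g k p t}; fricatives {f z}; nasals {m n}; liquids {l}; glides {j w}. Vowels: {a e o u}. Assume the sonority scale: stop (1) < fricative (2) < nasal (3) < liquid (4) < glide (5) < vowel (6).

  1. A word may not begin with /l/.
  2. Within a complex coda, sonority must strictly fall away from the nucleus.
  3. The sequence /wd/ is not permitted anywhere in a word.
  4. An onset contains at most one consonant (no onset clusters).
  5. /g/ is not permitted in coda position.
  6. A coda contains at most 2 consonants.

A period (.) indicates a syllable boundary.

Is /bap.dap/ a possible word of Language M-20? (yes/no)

/bap.dap/ — σ1 onset /b/, coda /p/ ok; σ2 onset /d/, coda /p/ ok → well-formed

yes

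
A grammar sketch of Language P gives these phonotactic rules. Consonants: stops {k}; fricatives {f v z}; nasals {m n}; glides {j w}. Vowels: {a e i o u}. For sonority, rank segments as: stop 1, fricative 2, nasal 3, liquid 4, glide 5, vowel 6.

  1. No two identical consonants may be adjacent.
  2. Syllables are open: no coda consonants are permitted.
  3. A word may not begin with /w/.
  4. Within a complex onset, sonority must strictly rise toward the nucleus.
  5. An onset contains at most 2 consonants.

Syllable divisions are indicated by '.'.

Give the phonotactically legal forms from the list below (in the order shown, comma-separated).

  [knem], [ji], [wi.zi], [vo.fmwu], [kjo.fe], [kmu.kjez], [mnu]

[ji], [kjo.fe]

[knem] — violates constraint 2: syllable 1 coda /m/ has 1 consonant (> 0) → phonotactically illegal
[ji] — σ1 onset /j/, coda /∅/ ok → phonotactically legal
[wi.zi] — violates constraint 3: word begins with /w/ → phonotactically illegal
[vo.fmwu] — violates constraint 5: syllable 2 onset /fmw/ has 3 consonants (> 2) → phonotactically illegal
[kjo.fe] — σ1 onset /kj/ (1→5 rises), coda /∅/ ok; σ2 onset /f/, coda /∅/ ok → phonotactically legal
[kmu.kjez] — violates constraint 2: syllable 2 coda /z/ has 1 consonant (> 0) → phonotactically illegal
[mnu] — violates constraint 4: syllable 1 onset /mn/: /m/ (nasal, 3) → /n/ (nasal, 3) does not rise → phonotactically illegal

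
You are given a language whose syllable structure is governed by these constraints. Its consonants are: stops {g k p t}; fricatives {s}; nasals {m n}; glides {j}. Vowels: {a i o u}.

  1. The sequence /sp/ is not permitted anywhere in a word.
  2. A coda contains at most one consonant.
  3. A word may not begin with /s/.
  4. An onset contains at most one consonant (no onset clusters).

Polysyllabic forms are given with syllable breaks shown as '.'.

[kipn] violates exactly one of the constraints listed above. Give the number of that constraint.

[kipn]: syllable 1 coda /pn/ has 2 consonants (> 1).
This is a violation of constraint 2: "A coda contains at most one consonant."
The remaining constraints (1, 3, 4) are satisfied.

2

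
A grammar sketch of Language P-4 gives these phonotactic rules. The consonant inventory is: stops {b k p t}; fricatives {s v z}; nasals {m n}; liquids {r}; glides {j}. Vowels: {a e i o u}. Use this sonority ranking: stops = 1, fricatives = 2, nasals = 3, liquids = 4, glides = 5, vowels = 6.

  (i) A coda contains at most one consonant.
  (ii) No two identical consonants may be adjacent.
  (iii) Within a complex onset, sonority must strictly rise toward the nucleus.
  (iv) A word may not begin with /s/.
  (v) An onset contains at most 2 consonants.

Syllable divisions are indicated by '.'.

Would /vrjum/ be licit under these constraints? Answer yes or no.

no

/vrjum/ — violates constraint (v): syllable 1 onset /vrj/ has 3 consonants (> 2) → illicit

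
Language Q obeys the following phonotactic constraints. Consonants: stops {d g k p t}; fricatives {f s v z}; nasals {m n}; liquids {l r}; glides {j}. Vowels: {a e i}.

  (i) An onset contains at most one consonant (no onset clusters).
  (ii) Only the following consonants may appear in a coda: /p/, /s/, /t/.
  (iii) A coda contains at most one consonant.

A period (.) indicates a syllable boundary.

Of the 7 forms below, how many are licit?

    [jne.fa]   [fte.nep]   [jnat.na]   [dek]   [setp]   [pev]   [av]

0

[jne.fa] — violates constraint (i): syllable 1 onset /jn/ has 2 consonants (> 1) → illicit
[fte.nep] — violates constraint (i): syllable 1 onset /ft/ has 2 consonants (> 1) → illicit
[jnat.na] — violates constraint (i): syllable 1 onset /jn/ has 2 consonants (> 1) → illicit
[dek] — violates constraint (ii): syllable 1 coda contains /k/, which is not a licensed coda consonant → illicit
[setp] — violates constraint (iii): syllable 1 coda /tp/ has 2 consonants (> 1) → illicit
[pev] — violates constraint (ii): syllable 1 coda contains /v/, which is not a licensed coda consonant → illicit
[av] — violates constraint (ii): syllable 1 coda contains /v/, which is not a licensed coda consonant → illicit
No form is licit → 0.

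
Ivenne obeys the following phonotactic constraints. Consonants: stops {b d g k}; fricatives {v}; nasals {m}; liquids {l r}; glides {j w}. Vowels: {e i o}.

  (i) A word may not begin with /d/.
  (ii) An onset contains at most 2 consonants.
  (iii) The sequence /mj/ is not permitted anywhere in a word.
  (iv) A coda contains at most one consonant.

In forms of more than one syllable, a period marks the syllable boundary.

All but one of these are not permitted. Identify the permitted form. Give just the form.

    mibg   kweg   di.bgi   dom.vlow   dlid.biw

kweg

mibg — violates constraint (iv): syllable 1 coda /bg/ has 2 consonants (> 1) → not permitted
kweg — σ1 onset /kw/ (2C), coda /g/ ok → permitted
di.bgi — violates constraint (i): word begins with /d/ → not permitted
dom.vlow — violates constraint (i): word begins with /d/ → not permitted
dlid.biw — violates constraint (i): word begins with /d/ → not permitted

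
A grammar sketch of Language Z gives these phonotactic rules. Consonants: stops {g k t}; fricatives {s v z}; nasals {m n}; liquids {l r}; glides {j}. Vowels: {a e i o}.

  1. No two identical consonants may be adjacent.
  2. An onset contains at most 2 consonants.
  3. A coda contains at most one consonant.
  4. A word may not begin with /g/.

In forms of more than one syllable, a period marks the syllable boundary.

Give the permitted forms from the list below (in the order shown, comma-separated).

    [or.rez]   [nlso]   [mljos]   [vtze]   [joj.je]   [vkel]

[or.rez] — violates constraint 1: adjacent identical consonants /rr/ → not permitted
[nlso] — violates constraint 2: syllable 1 onset /nls/ has 3 consonants (> 2) → not permitted
[mljos] — violates constraint 2: syllable 1 onset /mlj/ has 3 consonants (> 2) → not permitted
[vtze] — violates constraint 2: syllable 1 onset /vtz/ has 3 consonants (> 2) → not permitted
[joj.je] — violates constraint 1: adjacent identical consonants /jj/ → not permitted
[vkel] — σ1 onset /vk/ (2C), coda /l/ ok → permitted

[vkel]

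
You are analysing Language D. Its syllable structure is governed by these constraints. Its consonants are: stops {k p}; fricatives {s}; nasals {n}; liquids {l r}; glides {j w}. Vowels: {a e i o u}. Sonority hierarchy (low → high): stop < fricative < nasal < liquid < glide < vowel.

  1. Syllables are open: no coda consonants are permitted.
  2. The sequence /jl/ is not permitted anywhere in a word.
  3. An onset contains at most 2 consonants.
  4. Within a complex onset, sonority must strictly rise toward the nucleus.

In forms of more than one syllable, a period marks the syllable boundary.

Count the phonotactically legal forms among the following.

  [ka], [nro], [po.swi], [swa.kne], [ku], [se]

6

[ka] — σ1 onset /k/, coda /∅/ ok → phonotactically legal
[nro] — σ1 onset /nr/ (3→4 rises), coda /∅/ ok → phonotactically legal
[po.swi] — σ1 onset /p/, coda /∅/ ok; σ2 onset /sw/ (2→5 rises), coda /∅/ ok → phonotactically legal
[swa.kne] — σ1 onset /sw/ (2→5 rises), coda /∅/ ok; σ2 onset /kn/ (1→3 rises), coda /∅/ ok → phonotactically legal
[ku] — σ1 onset /k/, coda /∅/ ok → phonotactically legal
[se] — σ1 onset /s/, coda /∅/ ok → phonotactically legal
Phonotactically legal: [ka], [nro], [po.swi], [swa.kne], [ku], [se] → 6.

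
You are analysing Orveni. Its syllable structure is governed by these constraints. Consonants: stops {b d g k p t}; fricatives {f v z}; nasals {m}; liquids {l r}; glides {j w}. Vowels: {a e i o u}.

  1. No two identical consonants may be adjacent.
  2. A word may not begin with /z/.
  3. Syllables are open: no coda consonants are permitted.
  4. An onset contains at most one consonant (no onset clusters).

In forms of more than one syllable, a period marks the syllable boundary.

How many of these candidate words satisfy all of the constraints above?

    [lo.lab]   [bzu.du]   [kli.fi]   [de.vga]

[lo.lab] — violates constraint 3: syllable 2 coda /b/ has 1 consonant (> 0) → phonotactically illegal
[bzu.du] — violates constraint 4: syllable 1 onset /bz/ has 2 consonants (> 1) → phonotactically illegal
[kli.fi] — violates constraint 4: syllable 1 onset /kl/ has 2 consonants (> 1) → phonotactically illegal
[de.vga] — violates constraint 4: syllable 2 onset /vg/ has 2 consonants (> 1) → phonotactically illegal
No form is phonotactically legal → 0.

0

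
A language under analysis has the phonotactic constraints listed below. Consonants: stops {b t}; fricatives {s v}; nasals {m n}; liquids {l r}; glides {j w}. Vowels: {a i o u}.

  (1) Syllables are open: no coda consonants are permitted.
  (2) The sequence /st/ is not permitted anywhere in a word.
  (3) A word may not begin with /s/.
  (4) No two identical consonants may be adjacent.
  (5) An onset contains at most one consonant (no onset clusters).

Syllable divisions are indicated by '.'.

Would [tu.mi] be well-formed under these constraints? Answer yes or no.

[tu.mi] — σ1 onset /t/, coda /∅/ ok; σ2 onset /m/, coda /∅/ ok → well-formed

yes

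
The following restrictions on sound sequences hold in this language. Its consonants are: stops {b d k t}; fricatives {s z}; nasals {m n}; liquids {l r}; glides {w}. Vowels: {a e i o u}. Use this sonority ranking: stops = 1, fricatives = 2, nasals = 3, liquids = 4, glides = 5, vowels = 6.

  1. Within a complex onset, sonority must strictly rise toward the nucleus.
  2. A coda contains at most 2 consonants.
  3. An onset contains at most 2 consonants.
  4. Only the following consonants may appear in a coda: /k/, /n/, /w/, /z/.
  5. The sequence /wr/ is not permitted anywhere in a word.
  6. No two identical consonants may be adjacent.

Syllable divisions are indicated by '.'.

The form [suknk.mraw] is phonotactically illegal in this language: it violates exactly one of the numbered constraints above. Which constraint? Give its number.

2

[suknk.mraw]: syllable 1 coda /knk/ has 3 consonants (> 2).
This is a violation of constraint 2: "A coda contains at most 2 consonants."
The remaining constraints (1, 3, 4, 5, 6) are satisfied.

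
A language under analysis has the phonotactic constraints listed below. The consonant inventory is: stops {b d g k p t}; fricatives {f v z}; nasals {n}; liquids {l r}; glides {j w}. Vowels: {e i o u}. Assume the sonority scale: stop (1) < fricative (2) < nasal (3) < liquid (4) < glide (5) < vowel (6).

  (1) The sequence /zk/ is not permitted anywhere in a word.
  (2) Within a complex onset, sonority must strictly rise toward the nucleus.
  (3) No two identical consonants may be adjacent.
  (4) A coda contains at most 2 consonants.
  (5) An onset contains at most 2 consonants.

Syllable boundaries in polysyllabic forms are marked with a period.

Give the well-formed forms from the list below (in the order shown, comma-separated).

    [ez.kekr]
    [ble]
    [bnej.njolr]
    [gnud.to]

[ez.kekr] — violates constraint 1: contains banned sequence /zk/ → ill-formed
[ble] — σ1 onset /bl/ (1→4 rises), coda /∅/ ok → well-formed
[bnej.njolr] — σ1 onset /bn/ (1→3 rises), coda /j/ ok; σ2 onset /nj/ (3→5 rises), coda /lr/ (2C) ok → well-formed
[gnud.to] — σ1 onset /gn/ (1→3 rises), coda /d/ ok; σ2 onset /t/, coda /∅/ ok → well-formed

[ble], [bnej.njolr], [gnud.to]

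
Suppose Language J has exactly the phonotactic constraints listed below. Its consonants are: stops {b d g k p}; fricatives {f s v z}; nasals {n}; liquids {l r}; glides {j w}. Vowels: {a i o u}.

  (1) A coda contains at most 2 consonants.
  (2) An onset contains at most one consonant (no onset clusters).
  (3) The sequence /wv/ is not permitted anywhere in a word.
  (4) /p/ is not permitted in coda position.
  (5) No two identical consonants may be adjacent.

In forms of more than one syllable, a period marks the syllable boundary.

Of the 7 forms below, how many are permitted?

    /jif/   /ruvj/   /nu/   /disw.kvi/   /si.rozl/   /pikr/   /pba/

5

/jif/ — σ1 onset /j/, coda /f/ ok → permitted
/ruvj/ — σ1 onset /r/, coda /vj/ (2C) ok → permitted
/nu/ — σ1 onset /n/, coda /∅/ ok → permitted
/disw.kvi/ — violates constraint 2: syllable 2 onset /kv/ has 2 consonants (> 1) → not permitted
/si.rozl/ — σ1 onset /s/, coda /∅/ ok; σ2 onset /r/, coda /zl/ (2C) ok → permitted
/pikr/ — σ1 onset /p/, coda /kr/ (2C) ok → permitted
/pba/ — violates constraint 2: syllable 1 onset /pb/ has 2 consonants (> 1) → not permitted
Permitted: /jif/, /ruvj/, /nu/, /si.rozl/, /pikr/ → 5.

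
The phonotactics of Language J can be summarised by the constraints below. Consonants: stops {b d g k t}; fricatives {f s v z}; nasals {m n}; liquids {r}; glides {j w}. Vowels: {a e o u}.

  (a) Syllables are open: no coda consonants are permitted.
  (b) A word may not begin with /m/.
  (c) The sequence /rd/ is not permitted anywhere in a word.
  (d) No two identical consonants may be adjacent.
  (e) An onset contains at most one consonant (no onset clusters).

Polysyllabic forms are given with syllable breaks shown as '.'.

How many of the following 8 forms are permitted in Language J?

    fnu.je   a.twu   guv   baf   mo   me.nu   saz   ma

fnu.je — violates constraint (e): syllable 1 onset /fn/ has 2 consonants (> 1) → not permitted
a.twu — violates constraint (e): syllable 2 onset /tw/ has 2 consonants (> 1) → not permitted
guv — violates constraint (a): syllable 1 coda /v/ has 1 consonant (> 0) → not permitted
baf — violates constraint (a): syllable 1 coda /f/ has 1 consonant (> 0) → not permitted
mo — violates constraint (b): word begins with /m/ → not permitted
me.nu — violates constraint (b): word begins with /m/ → not permitted
saz — violates constraint (a): syllable 1 coda /z/ has 1 consonant (> 0) → not permitted
ma — violates constraint (b): word begins with /m/ → not permitted
No form is permitted → 0.

0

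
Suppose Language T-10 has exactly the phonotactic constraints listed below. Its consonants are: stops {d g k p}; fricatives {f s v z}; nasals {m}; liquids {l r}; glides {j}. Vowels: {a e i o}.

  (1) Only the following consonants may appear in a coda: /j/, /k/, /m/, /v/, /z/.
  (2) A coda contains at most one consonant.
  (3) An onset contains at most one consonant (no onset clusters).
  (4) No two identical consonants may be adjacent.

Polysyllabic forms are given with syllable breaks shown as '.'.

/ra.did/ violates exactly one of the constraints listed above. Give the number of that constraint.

/ra.did/: syllable 2 coda contains /d/, which is not a licensed coda consonant.
This is a violation of constraint 1: "Only the following consonants may appear in a coda: /j/, /k/, /m/, /v/, /z/."
The remaining constraints (2, 3, 4) are satisfied.

1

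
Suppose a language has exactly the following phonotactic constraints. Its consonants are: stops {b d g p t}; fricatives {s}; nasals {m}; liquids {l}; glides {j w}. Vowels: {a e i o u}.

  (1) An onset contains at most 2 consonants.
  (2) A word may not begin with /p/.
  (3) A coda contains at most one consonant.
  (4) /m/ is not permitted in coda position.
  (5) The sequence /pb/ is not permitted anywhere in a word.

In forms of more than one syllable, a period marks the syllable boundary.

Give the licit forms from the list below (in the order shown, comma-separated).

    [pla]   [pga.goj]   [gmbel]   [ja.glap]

[ja.glap]

[pla] — violates constraint 2: word begins with /p/ → illicit
[pga.goj] — violates constraint 2: word begins with /p/ → illicit
[gmbel] — violates constraint 1: syllable 1 onset /gmb/ has 3 consonants (> 2) → illicit
[ja.glap] — σ1 onset /j/, coda /∅/ ok; σ2 onset /gl/ (2C), coda /p/ ok → licit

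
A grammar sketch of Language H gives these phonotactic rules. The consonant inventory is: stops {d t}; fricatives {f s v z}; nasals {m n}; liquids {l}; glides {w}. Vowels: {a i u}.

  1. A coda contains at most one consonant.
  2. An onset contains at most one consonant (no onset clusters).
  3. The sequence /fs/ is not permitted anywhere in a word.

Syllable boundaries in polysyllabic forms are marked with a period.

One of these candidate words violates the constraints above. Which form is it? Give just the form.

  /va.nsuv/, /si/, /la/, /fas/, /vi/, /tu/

/va.nsuv/ — violates constraint 2: syllable 2 onset /ns/ has 2 consonants (> 1) → not permitted
/si/ — σ1 onset /s/, coda /∅/ ok → permitted
/la/ — σ1 onset /l/, coda /∅/ ok → permitted
/fas/ — σ1 onset /f/, coda /s/ ok → permitted
/vi/ — σ1 onset /v/, coda /∅/ ok → permitted
/tu/ — σ1 onset /t/, coda /∅/ ok → permitted

/va.nsuv/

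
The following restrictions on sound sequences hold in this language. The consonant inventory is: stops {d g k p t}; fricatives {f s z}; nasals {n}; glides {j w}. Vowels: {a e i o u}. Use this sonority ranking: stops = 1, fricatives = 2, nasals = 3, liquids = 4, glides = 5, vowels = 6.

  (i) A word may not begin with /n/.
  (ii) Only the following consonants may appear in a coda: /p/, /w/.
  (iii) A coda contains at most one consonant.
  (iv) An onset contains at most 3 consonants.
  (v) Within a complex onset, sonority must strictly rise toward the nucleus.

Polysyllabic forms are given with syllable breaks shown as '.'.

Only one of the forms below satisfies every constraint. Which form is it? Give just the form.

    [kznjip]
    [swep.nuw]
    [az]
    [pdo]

[swep.nuw]

[kznjip] — violates constraint (iv): syllable 1 onset /kznj/ has 4 consonants (> 3) → illicit
[swep.nuw] — σ1 onset /sw/ (2→5 rises), coda /p/ ok; σ2 onset /n/, coda /w/ ok → licit
[az] — violates constraint (ii): syllable 1 coda contains /z/, which is not a licensed coda consonant → illicit
[pdo] — violates constraint (v): syllable 1 onset /pd/: /p/ (stop, 1) → /d/ (stop, 1) does not rise → illicit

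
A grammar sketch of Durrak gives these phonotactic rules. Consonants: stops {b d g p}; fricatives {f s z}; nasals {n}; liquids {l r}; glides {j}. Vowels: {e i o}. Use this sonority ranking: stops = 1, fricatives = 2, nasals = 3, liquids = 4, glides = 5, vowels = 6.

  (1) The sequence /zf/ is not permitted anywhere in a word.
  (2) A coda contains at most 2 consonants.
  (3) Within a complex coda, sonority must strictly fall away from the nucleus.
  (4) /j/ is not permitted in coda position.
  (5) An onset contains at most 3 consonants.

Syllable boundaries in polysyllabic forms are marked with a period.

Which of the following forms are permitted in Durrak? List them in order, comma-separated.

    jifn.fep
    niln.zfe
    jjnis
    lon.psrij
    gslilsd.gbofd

jifn.fep — violates constraint 3: syllable 1 coda /fn/: /f/ (fricative, 2) → /n/ (nasal, 3) does not fall → not permitted
niln.zfe — violates constraint 1: contains banned sequence /zf/ → not permitted
jjnis — σ1 onset /jjn/ (3C), coda /s/ ok → permitted
lon.psrij — violates constraint 4: syllable 2 coda contains /j/ → not permitted
gslilsd.gbofd — violates constraint 2: syllable 1 coda /lsd/ has 3 consonants (> 2) → not permitted

jjnis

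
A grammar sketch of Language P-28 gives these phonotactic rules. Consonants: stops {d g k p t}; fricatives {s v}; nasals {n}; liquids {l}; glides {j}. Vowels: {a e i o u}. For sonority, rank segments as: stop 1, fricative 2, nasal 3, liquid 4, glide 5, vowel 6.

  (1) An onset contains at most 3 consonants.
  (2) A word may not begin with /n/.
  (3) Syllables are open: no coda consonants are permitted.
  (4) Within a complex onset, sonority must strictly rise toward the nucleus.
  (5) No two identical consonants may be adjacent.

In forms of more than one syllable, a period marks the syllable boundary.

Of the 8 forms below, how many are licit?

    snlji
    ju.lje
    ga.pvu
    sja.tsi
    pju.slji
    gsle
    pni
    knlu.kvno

snlji — violates constraint 1: syllable 1 onset /snlj/ has 4 consonants (> 3) → illicit
ju.lje — σ1 onset /j/, coda /∅/ ok; σ2 onset /lj/ (4→5 rises), coda /∅/ ok → licit
ga.pvu — σ1 onset /g/, coda /∅/ ok; σ2 onset /pv/ (1→2 rises), coda /∅/ ok → licit
sja.tsi — σ1 onset /sj/ (2→5 rises), coda /∅/ ok; σ2 onset /ts/ (1→2 rises), coda /∅/ ok → licit
pju.slji — σ1 onset /pj/ (1→5 rises), coda /∅/ ok; σ2 onset /slj/ (2→4→5 rises), coda /∅/ ok → licit
gsle — σ1 onset /gsl/ (1→2→4 rises), coda /∅/ ok → licit
pni — σ1 onset /pn/ (1→3 rises), coda /∅/ ok → licit
knlu.kvno — σ1 onset /knl/ (1→3→4 rises), coda /∅/ ok; σ2 onset /kvn/ (1→2→3 rises), coda /∅/ ok → licit
Licit: ju.lje, ga.pvu, sja.tsi, pju.slji, gsle, pni, knlu.kvno → 7.

7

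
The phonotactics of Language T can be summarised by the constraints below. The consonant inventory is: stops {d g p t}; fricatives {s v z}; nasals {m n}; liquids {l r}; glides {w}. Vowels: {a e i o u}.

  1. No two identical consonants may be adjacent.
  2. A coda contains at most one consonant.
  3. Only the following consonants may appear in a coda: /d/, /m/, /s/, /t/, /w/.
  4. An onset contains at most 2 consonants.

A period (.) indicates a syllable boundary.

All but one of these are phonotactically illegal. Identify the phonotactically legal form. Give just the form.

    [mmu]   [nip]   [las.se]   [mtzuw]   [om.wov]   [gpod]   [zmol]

[mmu] — violates constraint 1: adjacent identical consonants /mm/ → phonotactically illegal
[nip] — violates constraint 3: syllable 1 coda contains /p/, which is not a licensed coda consonant → phonotactically illegal
[las.se] — violates constraint 1: adjacent identical consonants /ss/ → phonotactically illegal
[mtzuw] — violates constraint 4: syllable 1 onset /mtz/ has 3 consonants (> 2) → phonotactically illegal
[om.wov] — violates constraint 3: syllable 2 coda contains /v/, which is not a licensed coda consonant → phonotactically illegal
[gpod] — σ1 onset /gp/ (2C), coda /d/ ok → phonotactically legal
[zmol] — violates constraint 3: syllable 1 coda contains /l/, which is not a licensed coda consonant → phonotactically illegal

[gpod]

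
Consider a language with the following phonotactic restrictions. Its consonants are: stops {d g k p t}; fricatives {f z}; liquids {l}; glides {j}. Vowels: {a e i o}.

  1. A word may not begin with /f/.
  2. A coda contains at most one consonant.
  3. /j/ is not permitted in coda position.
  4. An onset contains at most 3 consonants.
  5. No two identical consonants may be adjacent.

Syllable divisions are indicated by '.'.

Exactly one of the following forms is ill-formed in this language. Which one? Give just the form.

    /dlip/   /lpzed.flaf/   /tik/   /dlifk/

/dlip/ — σ1 onset /dl/ (2C), coda /p/ ok → well-formed
/lpzed.flaf/ — σ1 onset /lpz/ (3C), coda /d/ ok; σ2 onset /fl/ (2C), coda /f/ ok → well-formed
/tik/ — σ1 onset /t/, coda /k/ ok → well-formed
/dlifk/ — violates constraint 2: syllable 1 coda /fk/ has 2 consonants (> 1) → ill-formed

/dlifk/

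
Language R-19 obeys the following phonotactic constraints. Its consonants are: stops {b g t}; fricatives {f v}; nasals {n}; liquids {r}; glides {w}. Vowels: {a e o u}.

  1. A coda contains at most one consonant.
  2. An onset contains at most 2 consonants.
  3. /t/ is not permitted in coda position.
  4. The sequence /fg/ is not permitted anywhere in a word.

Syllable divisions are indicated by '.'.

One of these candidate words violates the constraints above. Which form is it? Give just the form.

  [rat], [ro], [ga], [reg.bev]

[rat]

[rat] — violates constraint 3: syllable 1 coda contains /t/ → not permitted
[ro] — σ1 onset /r/, coda /∅/ ok → permitted
[ga] — σ1 onset /g/, coda /∅/ ok → permitted
[reg.bev] — σ1 onset /r/, coda /g/ ok; σ2 onset /b/, coda /v/ ok → permitted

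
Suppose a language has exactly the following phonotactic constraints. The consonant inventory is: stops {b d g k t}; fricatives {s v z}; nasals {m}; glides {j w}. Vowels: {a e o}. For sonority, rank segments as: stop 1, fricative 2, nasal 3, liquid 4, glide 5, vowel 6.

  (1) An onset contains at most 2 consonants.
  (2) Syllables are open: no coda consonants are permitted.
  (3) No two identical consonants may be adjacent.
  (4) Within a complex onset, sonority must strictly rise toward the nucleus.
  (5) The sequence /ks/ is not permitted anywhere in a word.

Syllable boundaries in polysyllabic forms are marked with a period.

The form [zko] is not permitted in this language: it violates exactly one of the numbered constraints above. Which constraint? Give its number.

4

[zko]: syllable 1 onset /zk/: /z/ (fricative, 2) → /k/ (stop, 1) does not rise.
This is a violation of constraint 4: "Within a complex onset, sonority must strictly rise toward the nucleus."
The remaining constraints (1, 2, 3, 5) are satisfied.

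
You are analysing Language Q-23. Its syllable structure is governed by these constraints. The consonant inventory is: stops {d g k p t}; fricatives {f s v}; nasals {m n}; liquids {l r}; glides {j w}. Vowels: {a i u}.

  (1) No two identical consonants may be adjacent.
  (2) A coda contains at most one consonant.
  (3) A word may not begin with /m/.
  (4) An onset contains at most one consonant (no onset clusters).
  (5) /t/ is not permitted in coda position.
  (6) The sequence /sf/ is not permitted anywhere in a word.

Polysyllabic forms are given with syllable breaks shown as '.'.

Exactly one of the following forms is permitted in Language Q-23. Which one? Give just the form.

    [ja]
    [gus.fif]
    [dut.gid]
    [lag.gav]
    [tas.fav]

[ja]

[ja] — σ1 onset /j/, coda /∅/ ok → permitted
[gus.fif] — violates constraint 6: contains banned sequence /sf/ → not permitted
[dut.gid] — violates constraint 5: syllable 1 coda contains /t/ → not permitted
[lag.gav] — violates constraint 1: adjacent identical consonants /gg/ → not permitted
[tas.fav] — violates constraint 6: contains banned sequence /sf/ → not permitted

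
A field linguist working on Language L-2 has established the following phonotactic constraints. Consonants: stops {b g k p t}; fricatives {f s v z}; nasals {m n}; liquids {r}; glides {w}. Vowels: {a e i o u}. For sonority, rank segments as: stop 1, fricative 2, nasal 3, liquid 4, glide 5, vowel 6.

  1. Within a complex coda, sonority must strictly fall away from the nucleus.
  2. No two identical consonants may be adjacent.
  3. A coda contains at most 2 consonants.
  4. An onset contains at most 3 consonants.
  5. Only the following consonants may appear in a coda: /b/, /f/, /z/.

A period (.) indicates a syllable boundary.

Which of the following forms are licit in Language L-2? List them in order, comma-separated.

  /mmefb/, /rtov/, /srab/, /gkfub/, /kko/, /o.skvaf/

/srab/, /gkfub/, /o.skvaf/

/mmefb/ — violates constraint 2: adjacent identical consonants /mm/ → illicit
/rtov/ — violates constraint 5: syllable 1 coda contains /v/, which is not a licensed coda consonant → illicit
/srab/ — σ1 onset /sr/ (2C), coda /b/ ok → licit
/gkfub/ — σ1 onset /gkf/ (3C), coda /b/ ok → licit
/kko/ — violates constraint 2: adjacent identical consonants /kk/ → illicit
/o.skvaf/ — σ1 onset /∅/, coda /∅/ ok; σ2 onset /skv/ (3C), coda /f/ ok → licit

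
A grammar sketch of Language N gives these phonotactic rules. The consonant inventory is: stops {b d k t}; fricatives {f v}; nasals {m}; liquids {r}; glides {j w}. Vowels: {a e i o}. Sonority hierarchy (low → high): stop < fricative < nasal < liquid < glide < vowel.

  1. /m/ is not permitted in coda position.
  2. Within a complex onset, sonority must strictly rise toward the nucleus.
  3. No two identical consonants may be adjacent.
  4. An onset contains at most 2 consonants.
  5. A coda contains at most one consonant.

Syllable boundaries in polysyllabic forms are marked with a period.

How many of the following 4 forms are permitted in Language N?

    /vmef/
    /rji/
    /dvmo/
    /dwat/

3

/vmef/ — σ1 onset /vm/ (2→3 rises), coda /f/ ok → permitted
/rji/ — σ1 onset /rj/ (4→5 rises), coda /∅/ ok → permitted
/dvmo/ — violates constraint 4: syllable 1 onset /dvm/ has 3 consonants (> 2) → not permitted
/dwat/ — σ1 onset /dw/ (1→5 rises), coda /t/ ok → permitted
Permitted: /vmef/, /rji/, /dwat/ → 3.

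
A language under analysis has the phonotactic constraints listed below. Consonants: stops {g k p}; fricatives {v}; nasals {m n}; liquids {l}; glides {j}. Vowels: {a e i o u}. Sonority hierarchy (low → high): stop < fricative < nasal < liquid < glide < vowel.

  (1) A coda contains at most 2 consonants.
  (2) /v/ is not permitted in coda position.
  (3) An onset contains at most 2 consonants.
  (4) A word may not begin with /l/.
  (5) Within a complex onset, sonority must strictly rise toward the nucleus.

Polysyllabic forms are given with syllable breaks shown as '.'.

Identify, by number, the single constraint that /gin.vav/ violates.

/gin.vav/: syllable 2 coda contains /v/.
This is a violation of constraint 2: "/v/ is not permitted in coda position."
The remaining constraints (1, 3, 4, 5) are satisfied.

2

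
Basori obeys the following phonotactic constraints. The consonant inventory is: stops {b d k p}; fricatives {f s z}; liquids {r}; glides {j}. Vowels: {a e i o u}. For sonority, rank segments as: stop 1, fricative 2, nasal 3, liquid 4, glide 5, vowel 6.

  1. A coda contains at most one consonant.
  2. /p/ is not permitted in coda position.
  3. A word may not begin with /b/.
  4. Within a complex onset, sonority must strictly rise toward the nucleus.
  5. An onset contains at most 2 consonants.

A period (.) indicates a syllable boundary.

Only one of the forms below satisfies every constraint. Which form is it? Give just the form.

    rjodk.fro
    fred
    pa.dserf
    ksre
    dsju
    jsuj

rjodk.fro — violates constraint 1: syllable 1 coda /dk/ has 2 consonants (> 1) → illicit
fred — σ1 onset /fr/ (2→4 rises), coda /d/ ok → licit
pa.dserf — violates constraint 1: syllable 2 coda /rf/ has 2 consonants (> 1) → illicit
ksre — violates constraint 5: syllable 1 onset /ksr/ has 3 consonants (> 2) → illicit
dsju — violates constraint 5: syllable 1 onset /dsj/ has 3 consonants (> 2) → illicit
jsuj — violates constraint 4: syllable 1 onset /js/: /j/ (glide, 5) → /s/ (fricative, 2) does not rise → illicit

fred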